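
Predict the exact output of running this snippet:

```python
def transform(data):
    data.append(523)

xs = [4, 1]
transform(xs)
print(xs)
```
[4, 1, 523]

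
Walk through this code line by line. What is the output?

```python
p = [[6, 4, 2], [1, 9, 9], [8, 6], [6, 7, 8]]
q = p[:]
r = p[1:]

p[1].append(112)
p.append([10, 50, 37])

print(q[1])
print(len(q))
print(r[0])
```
[1, 9, 9, 112]
4
[1, 9, 9, 112]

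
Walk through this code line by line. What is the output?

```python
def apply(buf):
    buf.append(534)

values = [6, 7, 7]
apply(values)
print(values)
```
[6, 7, 7, 534]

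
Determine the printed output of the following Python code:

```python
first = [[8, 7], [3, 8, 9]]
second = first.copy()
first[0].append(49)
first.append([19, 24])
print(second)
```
[[8, 7, 49], [3, 8, 9]]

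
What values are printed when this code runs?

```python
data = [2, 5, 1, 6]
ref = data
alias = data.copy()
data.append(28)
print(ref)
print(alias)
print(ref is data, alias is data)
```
[2, 5, 1, 6, 28]
[2, 5, 1, 6]
True False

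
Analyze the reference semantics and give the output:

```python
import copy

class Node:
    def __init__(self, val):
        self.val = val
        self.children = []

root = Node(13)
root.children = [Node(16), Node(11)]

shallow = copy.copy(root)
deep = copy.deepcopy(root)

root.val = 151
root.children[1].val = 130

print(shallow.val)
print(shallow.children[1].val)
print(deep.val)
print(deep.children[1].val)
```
13
130
13
11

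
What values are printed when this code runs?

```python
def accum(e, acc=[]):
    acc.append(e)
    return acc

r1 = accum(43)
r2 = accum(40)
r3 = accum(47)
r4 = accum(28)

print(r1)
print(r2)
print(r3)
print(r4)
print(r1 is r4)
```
[43, 40, 47, 28]
[43, 40, 47, 28]
[43, 40, 47, 28]
[43, 40, 47, 28]
True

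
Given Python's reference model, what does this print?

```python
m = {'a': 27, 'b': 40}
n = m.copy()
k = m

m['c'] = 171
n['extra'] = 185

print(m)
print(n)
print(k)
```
{'a': 27, 'b': 40, 'c': 171}
{'a': 27, 'b': 40, 'extra': 185}
{'a': 27, 'b': 40, 'c': 171}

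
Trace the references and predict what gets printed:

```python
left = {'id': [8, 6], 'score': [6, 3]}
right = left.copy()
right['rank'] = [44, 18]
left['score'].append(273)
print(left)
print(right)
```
{'id': [8, 6], 'score': [6, 3, 273]}
{'id': [8, 6], 'score': [6, 3, 273], 'rank': [44, 18]}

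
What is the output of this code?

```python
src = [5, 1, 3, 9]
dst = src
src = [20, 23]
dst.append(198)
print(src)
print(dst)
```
[20, 23]
[5, 1, 3, 9, 198]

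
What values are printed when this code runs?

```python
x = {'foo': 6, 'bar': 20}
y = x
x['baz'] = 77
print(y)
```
{'foo': 6, 'bar': 20, 'baz': 77}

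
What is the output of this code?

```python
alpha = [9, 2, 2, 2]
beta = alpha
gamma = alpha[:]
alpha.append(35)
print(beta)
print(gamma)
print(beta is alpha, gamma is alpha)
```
[9, 2, 2, 2, 35]
[9, 2, 2, 2]
True False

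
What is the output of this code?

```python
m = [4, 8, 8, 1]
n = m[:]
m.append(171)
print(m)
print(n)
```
[4, 8, 8, 1, 171]
[4, 8, 8, 1]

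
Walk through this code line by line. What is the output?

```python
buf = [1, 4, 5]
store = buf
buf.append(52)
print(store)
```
[1, 4, 5, 52]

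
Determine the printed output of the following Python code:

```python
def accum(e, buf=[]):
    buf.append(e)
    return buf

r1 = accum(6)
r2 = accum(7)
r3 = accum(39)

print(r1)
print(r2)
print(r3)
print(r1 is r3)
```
[6, 7, 39]
[6, 7, 39]
[6, 7, 39]
True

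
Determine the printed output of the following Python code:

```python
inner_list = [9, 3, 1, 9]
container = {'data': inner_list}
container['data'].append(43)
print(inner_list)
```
[9, 3, 1, 9, 43]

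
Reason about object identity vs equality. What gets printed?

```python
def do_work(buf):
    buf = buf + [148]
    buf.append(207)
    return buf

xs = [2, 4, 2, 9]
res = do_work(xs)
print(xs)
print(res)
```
[2, 4, 2, 9]
[2, 4, 2, 9, 148, 207]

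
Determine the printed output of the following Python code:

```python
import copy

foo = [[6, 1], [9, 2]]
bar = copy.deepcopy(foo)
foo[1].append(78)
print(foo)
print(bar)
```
[[6, 1], [9, 2, 78]]
[[6, 1], [9, 2]]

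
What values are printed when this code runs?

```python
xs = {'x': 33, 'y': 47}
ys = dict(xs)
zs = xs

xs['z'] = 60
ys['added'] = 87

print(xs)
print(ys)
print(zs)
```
{'x': 33, 'y': 47, 'z': 60}
{'x': 33, 'y': 47, 'added': 87}
{'x': 33, 'y': 47, 'z': 60}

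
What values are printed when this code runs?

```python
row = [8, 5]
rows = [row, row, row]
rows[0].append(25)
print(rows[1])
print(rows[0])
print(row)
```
[8, 5, 25]
[8, 5, 25]
[8, 5, 25]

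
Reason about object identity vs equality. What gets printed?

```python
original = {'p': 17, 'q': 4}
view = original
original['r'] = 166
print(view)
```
{'p': 17, 'q': 4, 'r': 166}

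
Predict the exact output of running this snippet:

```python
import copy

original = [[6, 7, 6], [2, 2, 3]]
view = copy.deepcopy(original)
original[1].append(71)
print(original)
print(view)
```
[[6, 7, 6], [2, 2, 3, 71]]
[[6, 7, 6], [2, 2, 3]]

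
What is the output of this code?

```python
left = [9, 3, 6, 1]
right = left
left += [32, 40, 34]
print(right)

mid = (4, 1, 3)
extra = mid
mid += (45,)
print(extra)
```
[9, 3, 6, 1, 32, 40, 34]
(4, 1, 3)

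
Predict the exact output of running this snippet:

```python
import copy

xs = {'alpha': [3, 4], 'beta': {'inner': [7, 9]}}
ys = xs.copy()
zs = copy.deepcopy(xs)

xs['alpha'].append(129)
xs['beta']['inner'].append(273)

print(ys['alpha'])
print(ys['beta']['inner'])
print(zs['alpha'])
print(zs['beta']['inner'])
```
[3, 4, 129]
[7, 9, 273]
[3, 4]
[7, 9]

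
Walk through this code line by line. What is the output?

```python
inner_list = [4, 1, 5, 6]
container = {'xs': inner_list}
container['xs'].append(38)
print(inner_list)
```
[4, 1, 5, 6, 38]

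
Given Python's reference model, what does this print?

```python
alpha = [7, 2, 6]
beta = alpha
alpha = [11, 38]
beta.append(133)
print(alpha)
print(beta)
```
[11, 38]
[7, 2, 6, 133]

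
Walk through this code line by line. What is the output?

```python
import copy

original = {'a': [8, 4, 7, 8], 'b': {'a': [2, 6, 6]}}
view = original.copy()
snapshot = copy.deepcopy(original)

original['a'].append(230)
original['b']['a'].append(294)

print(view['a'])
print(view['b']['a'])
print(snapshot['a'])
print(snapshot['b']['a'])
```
[8, 4, 7, 8, 230]
[2, 6, 6, 294]
[8, 4, 7, 8]
[2, 6, 6]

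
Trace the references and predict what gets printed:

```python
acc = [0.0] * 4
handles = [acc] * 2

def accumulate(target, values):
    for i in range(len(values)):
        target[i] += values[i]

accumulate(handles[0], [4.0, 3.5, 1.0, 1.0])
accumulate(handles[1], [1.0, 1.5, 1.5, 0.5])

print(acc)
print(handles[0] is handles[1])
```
[5.0, 5.0, 2.5, 1.5]
True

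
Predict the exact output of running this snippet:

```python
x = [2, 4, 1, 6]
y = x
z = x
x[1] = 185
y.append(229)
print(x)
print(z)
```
[2, 185, 1, 6, 229]
[2, 185, 1, 6, 229]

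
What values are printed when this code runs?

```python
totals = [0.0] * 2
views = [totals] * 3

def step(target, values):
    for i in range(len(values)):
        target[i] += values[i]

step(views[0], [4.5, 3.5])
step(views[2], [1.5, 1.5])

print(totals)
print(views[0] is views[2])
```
[6.0, 5.0]
True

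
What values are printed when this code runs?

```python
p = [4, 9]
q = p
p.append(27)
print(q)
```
[4, 9, 27]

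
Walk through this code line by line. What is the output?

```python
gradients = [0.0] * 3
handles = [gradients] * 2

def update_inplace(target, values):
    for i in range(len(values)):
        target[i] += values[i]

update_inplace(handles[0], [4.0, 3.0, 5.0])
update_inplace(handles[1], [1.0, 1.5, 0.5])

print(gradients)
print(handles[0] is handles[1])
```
[5.0, 4.5, 5.5]
True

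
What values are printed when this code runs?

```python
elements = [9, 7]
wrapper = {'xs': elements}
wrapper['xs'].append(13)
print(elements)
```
[9, 7, 13]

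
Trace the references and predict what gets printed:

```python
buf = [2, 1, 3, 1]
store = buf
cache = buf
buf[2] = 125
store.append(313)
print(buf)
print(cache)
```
[2, 1, 125, 1, 313]
[2, 1, 125, 1, 313]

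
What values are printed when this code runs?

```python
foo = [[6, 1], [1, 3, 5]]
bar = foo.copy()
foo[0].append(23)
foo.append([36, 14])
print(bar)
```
[[6, 1, 23], [1, 3, 5]]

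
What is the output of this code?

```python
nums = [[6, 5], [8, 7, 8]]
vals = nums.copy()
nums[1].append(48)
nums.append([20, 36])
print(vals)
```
[[6, 5], [8, 7, 8, 48]]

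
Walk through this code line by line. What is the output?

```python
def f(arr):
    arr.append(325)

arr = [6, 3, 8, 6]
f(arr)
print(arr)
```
[6, 3, 8, 6, 325]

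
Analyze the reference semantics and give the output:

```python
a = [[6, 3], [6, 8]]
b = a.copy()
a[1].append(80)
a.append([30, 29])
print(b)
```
[[6, 3], [6, 8, 80]]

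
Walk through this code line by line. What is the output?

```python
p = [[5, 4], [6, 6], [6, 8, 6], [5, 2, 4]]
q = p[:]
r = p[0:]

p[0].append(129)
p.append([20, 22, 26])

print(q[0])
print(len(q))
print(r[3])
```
[5, 4, 129]
4
[5, 2, 4]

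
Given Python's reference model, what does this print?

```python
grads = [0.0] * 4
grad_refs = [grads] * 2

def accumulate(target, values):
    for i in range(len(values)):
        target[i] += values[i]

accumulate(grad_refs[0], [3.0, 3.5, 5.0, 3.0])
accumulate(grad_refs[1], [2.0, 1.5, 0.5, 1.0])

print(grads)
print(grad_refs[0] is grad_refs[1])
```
[5.0, 5.0, 5.5, 4.0]
True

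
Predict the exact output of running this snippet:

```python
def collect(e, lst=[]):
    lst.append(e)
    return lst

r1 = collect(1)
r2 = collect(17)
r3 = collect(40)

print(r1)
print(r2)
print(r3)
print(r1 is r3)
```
[1, 17, 40]
[1, 17, 40]
[1, 17, 40]
True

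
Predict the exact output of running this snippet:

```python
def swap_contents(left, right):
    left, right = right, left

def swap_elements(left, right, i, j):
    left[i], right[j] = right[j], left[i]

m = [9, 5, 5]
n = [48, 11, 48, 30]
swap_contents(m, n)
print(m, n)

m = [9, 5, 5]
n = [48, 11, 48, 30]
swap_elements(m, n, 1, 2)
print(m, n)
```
[9, 5, 5] [48, 11, 48, 30]
[9, 48, 5] [48, 11, 5, 30]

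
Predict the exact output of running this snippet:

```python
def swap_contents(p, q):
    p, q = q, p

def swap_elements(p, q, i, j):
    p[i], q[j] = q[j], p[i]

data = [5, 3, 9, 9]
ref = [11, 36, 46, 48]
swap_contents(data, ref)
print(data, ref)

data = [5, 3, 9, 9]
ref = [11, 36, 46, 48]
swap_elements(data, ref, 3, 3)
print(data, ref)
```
[5, 3, 9, 9] [11, 36, 46, 48]
[5, 3, 9, 48] [11, 36, 46, 9]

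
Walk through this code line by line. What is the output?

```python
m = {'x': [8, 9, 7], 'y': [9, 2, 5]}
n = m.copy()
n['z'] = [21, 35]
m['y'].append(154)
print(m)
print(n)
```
{'x': [8, 9, 7], 'y': [9, 2, 5, 154]}
{'x': [8, 9, 7], 'y': [9, 2, 5, 154], 'z': [21, 35]}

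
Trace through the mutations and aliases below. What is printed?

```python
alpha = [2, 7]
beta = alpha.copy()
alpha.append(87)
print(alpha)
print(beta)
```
[2, 7, 87]
[2, 7]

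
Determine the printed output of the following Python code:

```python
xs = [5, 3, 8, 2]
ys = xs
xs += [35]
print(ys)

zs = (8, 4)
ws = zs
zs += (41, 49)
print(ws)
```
[5, 3, 8, 2, 35]
(8, 4)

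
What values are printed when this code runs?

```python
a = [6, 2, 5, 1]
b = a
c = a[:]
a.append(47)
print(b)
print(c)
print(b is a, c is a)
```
[6, 2, 5, 1, 47]
[6, 2, 5, 1]
True False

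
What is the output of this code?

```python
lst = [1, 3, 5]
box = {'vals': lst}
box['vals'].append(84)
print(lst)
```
[1, 3, 5, 84]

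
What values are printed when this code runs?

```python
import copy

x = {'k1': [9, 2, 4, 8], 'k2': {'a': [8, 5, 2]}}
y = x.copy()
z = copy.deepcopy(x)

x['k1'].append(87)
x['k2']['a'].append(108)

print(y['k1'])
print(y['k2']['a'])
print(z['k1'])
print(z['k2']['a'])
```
[9, 2, 4, 8, 87]
[8, 5, 2, 108]
[9, 2, 4, 8]
[8, 5, 2]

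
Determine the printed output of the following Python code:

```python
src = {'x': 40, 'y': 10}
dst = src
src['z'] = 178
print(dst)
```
{'x': 40, 'y': 10, 'z': 178}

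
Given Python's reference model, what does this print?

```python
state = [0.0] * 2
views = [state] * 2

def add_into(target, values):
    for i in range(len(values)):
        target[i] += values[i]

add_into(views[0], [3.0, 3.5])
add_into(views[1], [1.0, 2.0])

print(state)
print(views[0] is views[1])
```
[4.0, 5.5]
True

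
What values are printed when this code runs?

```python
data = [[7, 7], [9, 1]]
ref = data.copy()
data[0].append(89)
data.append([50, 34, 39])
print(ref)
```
[[7, 7, 89], [9, 1]]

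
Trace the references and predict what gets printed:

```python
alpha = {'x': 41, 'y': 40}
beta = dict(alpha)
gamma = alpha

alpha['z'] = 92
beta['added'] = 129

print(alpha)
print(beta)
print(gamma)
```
{'x': 41, 'y': 40, 'z': 92}
{'x': 41, 'y': 40, 'added': 129}
{'x': 41, 'y': 40, 'z': 92}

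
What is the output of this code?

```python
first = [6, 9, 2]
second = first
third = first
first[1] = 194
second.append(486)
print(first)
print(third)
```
[6, 194, 2, 486]
[6, 194, 2, 486]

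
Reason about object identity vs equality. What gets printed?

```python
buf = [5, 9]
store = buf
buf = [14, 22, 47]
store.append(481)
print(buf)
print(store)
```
[14, 22, 47]
[5, 9, 481]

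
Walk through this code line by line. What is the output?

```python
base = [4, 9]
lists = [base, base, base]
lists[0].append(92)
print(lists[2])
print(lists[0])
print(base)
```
[4, 9, 92]
[4, 9, 92]
[4, 9, 92]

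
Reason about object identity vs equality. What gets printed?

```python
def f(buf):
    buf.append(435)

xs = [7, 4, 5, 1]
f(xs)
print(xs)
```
[7, 4, 5, 1, 435]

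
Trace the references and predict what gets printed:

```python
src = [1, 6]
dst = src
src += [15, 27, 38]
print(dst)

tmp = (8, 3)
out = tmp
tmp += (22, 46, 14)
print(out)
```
[1, 6, 15, 27, 38]
(8, 3)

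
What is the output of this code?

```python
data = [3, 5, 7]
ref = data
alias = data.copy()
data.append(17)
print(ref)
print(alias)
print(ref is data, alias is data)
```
[3, 5, 7, 17]
[3, 5, 7]
True False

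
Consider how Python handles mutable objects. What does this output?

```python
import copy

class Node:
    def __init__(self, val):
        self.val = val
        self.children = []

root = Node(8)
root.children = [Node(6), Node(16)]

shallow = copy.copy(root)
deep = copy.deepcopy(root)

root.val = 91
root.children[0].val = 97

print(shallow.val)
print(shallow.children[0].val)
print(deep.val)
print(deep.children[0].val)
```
8
97
8
6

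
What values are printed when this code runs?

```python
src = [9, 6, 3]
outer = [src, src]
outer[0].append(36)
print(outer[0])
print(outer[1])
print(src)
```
[9, 6, 3, 36]
[9, 6, 3, 36]
[9, 6, 3, 36]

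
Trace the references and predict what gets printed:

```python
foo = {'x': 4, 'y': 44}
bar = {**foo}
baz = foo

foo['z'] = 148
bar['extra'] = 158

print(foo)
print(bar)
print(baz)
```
{'x': 4, 'y': 44, 'z': 148}
{'x': 4, 'y': 44, 'extra': 158}
{'x': 4, 'y': 44, 'z': 148}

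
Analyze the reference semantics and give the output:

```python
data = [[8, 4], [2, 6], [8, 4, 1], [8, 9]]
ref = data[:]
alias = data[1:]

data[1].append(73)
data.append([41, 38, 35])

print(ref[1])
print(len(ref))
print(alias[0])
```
[2, 6, 73]
4
[2, 6, 73]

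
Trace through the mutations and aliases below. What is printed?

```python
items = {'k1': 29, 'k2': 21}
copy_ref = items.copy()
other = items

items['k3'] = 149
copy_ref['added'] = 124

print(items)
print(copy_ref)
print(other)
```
{'k1': 29, 'k2': 21, 'k3': 149}
{'k1': 29, 'k2': 21, 'added': 124}
{'k1': 29, 'k2': 21, 'k3': 149}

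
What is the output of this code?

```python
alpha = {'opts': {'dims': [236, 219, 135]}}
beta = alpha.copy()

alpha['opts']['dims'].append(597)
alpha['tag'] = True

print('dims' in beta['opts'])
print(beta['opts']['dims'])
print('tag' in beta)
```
True
[236, 219, 135, 597]
False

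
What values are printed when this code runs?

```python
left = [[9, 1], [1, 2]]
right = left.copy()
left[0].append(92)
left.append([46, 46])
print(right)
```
[[9, 1, 92], [1, 2]]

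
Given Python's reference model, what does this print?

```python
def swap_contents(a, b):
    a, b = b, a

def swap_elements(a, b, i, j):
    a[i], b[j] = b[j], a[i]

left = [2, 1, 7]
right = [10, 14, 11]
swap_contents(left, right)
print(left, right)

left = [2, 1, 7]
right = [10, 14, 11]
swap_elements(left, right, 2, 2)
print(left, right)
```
[2, 1, 7] [10, 14, 11]
[2, 1, 11] [10, 14, 7]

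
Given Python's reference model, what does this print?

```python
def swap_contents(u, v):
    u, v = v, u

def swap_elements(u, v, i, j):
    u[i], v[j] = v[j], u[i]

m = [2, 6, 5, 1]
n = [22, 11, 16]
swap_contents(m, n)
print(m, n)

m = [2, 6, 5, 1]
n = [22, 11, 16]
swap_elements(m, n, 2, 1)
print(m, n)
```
[2, 6, 5, 1] [22, 11, 16]
[2, 6, 11, 1] [22, 5, 16]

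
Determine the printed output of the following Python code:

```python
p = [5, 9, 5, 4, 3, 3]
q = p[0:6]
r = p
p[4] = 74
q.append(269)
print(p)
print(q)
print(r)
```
[5, 9, 5, 4, 74, 3]
[5, 9, 5, 4, 3, 3, 269]
[5, 9, 5, 4, 74, 3]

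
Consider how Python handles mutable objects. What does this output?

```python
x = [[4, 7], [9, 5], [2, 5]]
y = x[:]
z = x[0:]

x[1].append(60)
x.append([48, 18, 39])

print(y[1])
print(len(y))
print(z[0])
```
[9, 5, 60]
3
[4, 7]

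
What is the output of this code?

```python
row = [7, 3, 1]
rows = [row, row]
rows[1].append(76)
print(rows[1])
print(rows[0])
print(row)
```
[7, 3, 1, 76]
[7, 3, 1, 76]
[7, 3, 1, 76]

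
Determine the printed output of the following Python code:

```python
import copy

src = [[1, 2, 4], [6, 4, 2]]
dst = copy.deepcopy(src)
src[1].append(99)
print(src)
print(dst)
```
[[1, 2, 4], [6, 4, 2, 99]]
[[1, 2, 4], [6, 4, 2]]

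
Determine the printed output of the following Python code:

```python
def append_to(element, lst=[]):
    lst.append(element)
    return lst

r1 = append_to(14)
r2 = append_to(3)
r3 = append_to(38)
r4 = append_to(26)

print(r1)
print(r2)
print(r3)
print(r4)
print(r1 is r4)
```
[14, 3, 38, 26]
[14, 3, 38, 26]
[14, 3, 38, 26]
[14, 3, 38, 26]
True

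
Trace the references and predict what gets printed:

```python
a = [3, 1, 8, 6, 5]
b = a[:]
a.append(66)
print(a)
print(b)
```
[3, 1, 8, 6, 5, 66]
[3, 1, 8, 6, 5]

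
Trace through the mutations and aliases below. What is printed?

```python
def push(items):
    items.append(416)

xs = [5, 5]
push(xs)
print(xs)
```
[5, 5, 416]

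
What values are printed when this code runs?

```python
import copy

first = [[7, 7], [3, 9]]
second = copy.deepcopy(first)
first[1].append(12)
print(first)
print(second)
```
[[7, 7], [3, 9, 12]]
[[7, 7], [3, 9]]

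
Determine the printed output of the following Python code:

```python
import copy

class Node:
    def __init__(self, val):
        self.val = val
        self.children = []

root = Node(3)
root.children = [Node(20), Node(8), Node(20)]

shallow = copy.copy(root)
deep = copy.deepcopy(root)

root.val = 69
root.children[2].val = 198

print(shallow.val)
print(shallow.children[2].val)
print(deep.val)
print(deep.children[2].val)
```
3
198
3
20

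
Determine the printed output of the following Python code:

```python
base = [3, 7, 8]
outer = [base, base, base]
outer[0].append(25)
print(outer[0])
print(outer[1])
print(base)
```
[3, 7, 8, 25]
[3, 7, 8, 25]
[3, 7, 8, 25]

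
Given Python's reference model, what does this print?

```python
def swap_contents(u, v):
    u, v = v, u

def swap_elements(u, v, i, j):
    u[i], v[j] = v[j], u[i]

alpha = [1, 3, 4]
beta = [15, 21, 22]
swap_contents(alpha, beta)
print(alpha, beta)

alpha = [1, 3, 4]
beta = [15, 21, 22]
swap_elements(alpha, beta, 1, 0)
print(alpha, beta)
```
[1, 3, 4] [15, 21, 22]
[1, 15, 4] [3, 21, 22]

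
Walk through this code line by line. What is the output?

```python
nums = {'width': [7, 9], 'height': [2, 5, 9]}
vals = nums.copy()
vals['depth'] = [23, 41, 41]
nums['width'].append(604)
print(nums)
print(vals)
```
{'width': [7, 9, 604], 'height': [2, 5, 9]}
{'width': [7, 9, 604], 'height': [2, 5, 9], 'depth': [23, 41, 41]}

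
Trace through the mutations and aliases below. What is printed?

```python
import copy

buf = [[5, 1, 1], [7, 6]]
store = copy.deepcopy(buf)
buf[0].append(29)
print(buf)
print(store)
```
[[5, 1, 1, 29], [7, 6]]
[[5, 1, 1], [7, 6]]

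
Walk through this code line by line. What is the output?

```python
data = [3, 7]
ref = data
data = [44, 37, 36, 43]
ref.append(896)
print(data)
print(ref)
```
[44, 37, 36, 43]
[3, 7, 896]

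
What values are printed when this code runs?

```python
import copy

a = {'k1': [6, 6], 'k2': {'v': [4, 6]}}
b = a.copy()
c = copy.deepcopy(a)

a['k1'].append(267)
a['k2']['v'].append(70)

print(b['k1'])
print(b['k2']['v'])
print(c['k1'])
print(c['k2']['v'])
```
[6, 6, 267]
[4, 6, 70]
[6, 6]
[4, 6]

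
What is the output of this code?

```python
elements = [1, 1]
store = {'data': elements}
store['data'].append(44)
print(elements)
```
[1, 1, 44]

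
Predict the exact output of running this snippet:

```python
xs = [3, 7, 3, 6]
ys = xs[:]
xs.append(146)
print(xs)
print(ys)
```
[3, 7, 3, 6, 146]
[3, 7, 3, 6]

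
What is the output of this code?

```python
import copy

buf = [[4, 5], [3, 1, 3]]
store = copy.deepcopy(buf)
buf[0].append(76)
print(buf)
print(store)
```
[[4, 5, 76], [3, 1, 3]]
[[4, 5], [3, 1, 3]]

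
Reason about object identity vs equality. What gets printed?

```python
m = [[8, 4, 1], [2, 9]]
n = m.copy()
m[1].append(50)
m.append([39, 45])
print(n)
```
[[8, 4, 1], [2, 9, 50]]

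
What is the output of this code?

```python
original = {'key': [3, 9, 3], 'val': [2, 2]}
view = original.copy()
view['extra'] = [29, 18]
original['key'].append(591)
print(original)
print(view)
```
{'key': [3, 9, 3, 591], 'val': [2, 2]}
{'key': [3, 9, 3, 591], 'val': [2, 2], 'extra': [29, 18]}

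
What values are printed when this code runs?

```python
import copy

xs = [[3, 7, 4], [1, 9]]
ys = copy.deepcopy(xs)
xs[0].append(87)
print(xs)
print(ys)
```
[[3, 7, 4, 87], [1, 9]]
[[3, 7, 4], [1, 9]]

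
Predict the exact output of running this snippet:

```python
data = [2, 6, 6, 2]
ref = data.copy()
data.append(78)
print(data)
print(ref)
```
[2, 6, 6, 2, 78]
[2, 6, 6, 2]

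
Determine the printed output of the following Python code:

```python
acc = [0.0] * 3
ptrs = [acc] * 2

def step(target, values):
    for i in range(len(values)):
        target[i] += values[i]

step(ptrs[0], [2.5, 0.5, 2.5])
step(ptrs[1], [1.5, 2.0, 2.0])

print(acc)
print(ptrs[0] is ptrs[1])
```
[4.0, 2.5, 4.5]
True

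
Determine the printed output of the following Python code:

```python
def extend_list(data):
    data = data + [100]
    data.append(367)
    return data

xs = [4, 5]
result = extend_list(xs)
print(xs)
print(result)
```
[4, 5]
[4, 5, 100, 367]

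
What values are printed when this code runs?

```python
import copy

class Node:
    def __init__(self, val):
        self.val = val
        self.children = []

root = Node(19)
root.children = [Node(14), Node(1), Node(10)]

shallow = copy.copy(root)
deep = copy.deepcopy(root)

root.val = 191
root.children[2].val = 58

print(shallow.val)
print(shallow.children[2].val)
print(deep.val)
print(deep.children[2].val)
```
19
58
19
10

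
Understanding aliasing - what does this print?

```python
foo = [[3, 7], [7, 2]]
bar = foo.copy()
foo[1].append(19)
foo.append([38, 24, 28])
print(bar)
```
[[3, 7], [7, 2, 19]]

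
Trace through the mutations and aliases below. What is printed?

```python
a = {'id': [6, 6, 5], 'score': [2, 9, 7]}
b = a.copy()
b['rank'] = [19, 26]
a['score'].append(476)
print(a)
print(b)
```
{'id': [6, 6, 5], 'score': [2, 9, 7, 476]}
{'id': [6, 6, 5], 'score': [2, 9, 7, 476], 'rank': [19, 26]}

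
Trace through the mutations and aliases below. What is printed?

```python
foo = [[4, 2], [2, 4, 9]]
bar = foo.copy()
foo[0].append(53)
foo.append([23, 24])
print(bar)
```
[[4, 2, 53], [2, 4, 9]]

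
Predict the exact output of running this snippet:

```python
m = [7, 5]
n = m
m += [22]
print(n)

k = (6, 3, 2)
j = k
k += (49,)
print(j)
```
[7, 5, 22]
(6, 3, 2)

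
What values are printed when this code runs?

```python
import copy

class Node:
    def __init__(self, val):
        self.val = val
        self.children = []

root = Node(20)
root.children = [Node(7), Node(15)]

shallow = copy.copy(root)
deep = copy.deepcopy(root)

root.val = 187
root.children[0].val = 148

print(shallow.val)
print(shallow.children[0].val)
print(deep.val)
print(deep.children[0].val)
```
20
148
20
7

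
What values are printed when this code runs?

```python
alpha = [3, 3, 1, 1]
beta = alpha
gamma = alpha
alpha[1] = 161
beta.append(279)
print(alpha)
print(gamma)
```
[3, 161, 1, 1, 279]
[3, 161, 1, 1, 279]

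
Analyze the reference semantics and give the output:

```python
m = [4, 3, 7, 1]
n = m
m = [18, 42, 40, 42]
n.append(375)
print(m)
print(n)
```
[18, 42, 40, 42]
[4, 3, 7, 1, 375]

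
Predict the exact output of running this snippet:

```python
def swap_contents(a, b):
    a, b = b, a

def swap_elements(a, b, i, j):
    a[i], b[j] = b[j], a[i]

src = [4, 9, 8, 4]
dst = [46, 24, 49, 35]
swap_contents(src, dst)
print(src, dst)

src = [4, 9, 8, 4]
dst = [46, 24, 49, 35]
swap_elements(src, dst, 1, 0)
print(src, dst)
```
[4, 9, 8, 4] [46, 24, 49, 35]
[4, 46, 8, 4] [9, 24, 49, 35]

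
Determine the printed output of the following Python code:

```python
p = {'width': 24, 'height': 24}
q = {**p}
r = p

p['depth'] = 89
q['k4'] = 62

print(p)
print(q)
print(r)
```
{'width': 24, 'height': 24, 'depth': 89}
{'width': 24, 'height': 24, 'k4': 62}
{'width': 24, 'height': 24, 'depth': 89}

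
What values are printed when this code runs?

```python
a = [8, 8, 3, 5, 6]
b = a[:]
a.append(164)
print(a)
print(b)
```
[8, 8, 3, 5, 6, 164]
[8, 8, 3, 5, 6]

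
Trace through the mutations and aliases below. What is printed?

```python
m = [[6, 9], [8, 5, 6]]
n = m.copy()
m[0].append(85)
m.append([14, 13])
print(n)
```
[[6, 9, 85], [8, 5, 6]]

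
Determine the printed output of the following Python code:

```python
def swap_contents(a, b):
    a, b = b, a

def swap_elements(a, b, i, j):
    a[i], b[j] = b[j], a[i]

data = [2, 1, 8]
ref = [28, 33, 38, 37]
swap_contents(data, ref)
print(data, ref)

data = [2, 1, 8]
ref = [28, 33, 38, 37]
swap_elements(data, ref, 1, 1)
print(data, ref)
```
[2, 1, 8] [28, 33, 38, 37]
[2, 33, 8] [28, 1, 38, 37]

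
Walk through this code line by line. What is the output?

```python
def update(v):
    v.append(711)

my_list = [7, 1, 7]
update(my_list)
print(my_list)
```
[7, 1, 7, 711]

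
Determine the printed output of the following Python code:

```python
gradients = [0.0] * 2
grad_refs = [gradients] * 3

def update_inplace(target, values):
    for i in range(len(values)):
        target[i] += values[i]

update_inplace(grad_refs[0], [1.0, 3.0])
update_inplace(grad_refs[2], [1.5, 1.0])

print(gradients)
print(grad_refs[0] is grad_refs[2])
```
[2.5, 4.0]
True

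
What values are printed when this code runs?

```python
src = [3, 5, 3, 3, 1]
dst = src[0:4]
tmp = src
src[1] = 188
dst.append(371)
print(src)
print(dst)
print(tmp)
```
[3, 188, 3, 3, 1]
[3, 5, 3, 3, 371]
[3, 188, 3, 3, 1]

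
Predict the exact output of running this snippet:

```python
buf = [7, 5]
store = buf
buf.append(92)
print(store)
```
[7, 5, 92]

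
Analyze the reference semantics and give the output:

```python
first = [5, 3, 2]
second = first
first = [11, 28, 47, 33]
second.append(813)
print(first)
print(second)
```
[11, 28, 47, 33]
[5, 3, 2, 813]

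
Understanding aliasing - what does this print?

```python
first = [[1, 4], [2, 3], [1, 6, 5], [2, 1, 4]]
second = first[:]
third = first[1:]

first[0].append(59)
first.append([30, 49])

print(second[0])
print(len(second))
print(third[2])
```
[1, 4, 59]
4
[2, 1, 4]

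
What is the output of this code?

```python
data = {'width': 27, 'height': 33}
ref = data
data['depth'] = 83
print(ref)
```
{'width': 27, 'height': 33, 'depth': 83}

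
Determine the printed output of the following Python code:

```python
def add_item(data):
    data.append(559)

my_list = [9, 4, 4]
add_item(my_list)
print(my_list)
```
[9, 4, 4, 559]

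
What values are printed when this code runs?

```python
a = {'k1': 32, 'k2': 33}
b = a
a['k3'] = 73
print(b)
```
{'k1': 32, 'k2': 33, 'k3': 73}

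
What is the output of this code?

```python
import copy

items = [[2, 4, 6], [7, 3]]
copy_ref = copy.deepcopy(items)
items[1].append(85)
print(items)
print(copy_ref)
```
[[2, 4, 6], [7, 3, 85]]
[[2, 4, 6], [7, 3]]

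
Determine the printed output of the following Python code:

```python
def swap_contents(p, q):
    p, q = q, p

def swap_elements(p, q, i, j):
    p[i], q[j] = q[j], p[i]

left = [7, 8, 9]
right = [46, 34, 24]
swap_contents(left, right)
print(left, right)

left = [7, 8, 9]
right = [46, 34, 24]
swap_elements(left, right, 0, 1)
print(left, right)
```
[7, 8, 9] [46, 34, 24]
[34, 8, 9] [46, 7, 24]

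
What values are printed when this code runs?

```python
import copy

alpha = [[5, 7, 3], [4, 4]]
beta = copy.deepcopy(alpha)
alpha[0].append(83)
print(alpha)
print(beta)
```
[[5, 7, 3, 83], [4, 4]]
[[5, 7, 3], [4, 4]]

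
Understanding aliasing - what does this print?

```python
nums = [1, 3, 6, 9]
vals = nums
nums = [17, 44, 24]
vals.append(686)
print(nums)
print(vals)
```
[17, 44, 24]
[1, 3, 6, 9, 686]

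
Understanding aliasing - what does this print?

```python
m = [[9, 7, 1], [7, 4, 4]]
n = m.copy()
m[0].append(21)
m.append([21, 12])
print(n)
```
[[9, 7, 1, 21], [7, 4, 4]]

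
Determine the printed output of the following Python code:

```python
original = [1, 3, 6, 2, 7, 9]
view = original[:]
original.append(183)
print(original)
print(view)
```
[1, 3, 6, 2, 7, 9, 183]
[1, 3, 6, 2, 7, 9]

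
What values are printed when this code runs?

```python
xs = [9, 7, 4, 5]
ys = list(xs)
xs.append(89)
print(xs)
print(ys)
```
[9, 7, 4, 5, 89]
[9, 7, 4, 5]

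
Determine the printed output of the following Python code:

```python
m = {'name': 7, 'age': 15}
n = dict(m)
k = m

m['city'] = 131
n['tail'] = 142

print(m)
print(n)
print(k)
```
{'name': 7, 'age': 15, 'city': 131}
{'name': 7, 'age': 15, 'tail': 142}
{'name': 7, 'age': 15, 'city': 131}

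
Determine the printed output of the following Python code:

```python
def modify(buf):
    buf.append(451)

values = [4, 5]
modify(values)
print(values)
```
[4, 5, 451]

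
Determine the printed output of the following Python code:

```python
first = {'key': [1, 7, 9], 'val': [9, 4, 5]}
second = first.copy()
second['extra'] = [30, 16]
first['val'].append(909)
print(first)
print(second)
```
{'key': [1, 7, 9], 'val': [9, 4, 5, 909]}
{'key': [1, 7, 9], 'val': [9, 4, 5, 909], 'extra': [30, 16]}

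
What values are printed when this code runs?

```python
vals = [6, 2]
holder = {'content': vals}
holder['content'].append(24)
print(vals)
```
[6, 2, 24]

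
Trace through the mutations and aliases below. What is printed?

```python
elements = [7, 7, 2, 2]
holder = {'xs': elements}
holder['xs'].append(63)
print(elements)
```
[7, 7, 2, 2, 63]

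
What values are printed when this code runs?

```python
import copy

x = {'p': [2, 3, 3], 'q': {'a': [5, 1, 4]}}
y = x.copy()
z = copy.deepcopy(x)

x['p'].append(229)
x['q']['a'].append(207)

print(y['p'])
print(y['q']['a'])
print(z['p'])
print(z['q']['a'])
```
[2, 3, 3, 229]
[5, 1, 4, 207]
[2, 3, 3]
[5, 1, 4]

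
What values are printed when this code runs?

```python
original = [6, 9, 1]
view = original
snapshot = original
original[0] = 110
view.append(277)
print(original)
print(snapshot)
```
[110, 9, 1, 277]
[110, 9, 1, 277]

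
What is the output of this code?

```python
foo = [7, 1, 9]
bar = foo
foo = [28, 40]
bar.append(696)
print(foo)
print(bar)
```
[28, 40]
[7, 1, 9, 696]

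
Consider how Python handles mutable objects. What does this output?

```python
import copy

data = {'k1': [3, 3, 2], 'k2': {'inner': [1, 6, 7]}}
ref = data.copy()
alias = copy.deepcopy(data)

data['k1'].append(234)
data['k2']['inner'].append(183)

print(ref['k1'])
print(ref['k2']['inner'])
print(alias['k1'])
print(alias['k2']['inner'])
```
[3, 3, 2, 234]
[1, 6, 7, 183]
[3, 3, 2]
[1, 6, 7]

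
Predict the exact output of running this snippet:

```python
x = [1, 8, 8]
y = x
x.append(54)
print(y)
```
[1, 8, 8, 54]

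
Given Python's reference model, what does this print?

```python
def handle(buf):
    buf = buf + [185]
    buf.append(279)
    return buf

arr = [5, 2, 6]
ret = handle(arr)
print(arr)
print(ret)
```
[5, 2, 6]
[5, 2, 6, 185, 279]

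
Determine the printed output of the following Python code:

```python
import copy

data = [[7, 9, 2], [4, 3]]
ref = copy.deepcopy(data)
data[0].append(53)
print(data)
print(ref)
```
[[7, 9, 2, 53], [4, 3]]
[[7, 9, 2], [4, 3]]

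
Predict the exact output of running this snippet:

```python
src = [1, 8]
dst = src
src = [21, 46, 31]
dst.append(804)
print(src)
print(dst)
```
[21, 46, 31]
[1, 8, 804]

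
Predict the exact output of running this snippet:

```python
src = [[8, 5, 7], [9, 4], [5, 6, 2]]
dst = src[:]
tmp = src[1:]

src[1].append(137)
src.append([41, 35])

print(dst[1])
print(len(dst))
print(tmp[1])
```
[9, 4, 137]
3
[5, 6, 2]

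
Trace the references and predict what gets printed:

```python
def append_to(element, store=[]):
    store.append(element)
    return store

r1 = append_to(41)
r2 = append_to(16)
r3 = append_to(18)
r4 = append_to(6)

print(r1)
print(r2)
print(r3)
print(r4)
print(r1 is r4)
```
[41, 16, 18, 6]
[41, 16, 18, 6]
[41, 16, 18, 6]
[41, 16, 18, 6]
True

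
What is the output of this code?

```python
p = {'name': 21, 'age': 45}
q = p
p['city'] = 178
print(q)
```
{'name': 21, 'age': 45, 'city': 178}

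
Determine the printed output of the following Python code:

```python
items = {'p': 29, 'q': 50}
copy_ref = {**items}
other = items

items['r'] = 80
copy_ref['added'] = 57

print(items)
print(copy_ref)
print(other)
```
{'p': 29, 'q': 50, 'r': 80}
{'p': 29, 'q': 50, 'added': 57}
{'p': 29, 'q': 50, 'r': 80}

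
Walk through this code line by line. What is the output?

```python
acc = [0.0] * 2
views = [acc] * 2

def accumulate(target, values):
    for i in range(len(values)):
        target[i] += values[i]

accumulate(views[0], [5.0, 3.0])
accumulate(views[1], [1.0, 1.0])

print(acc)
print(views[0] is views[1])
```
[6.0, 4.0]
True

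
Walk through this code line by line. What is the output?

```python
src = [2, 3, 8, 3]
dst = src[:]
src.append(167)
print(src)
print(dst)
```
[2, 3, 8, 3, 167]
[2, 3, 8, 3]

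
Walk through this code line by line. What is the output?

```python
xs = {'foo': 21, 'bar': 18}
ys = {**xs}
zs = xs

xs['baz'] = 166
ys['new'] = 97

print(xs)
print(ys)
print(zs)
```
{'foo': 21, 'bar': 18, 'baz': 166}
{'foo': 21, 'bar': 18, 'new': 97}
{'foo': 21, 'bar': 18, 'baz': 166}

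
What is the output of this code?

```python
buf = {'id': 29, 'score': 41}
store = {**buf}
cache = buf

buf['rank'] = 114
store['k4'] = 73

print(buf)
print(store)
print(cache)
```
{'id': 29, 'score': 41, 'rank': 114}
{'id': 29, 'score': 41, 'k4': 73}
{'id': 29, 'score': 41, 'rank': 114}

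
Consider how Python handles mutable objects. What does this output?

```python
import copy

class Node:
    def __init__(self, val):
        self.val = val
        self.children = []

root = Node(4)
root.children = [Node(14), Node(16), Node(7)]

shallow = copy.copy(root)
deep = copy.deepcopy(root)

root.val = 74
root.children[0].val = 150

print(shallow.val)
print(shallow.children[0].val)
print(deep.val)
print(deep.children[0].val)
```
4
150
4
14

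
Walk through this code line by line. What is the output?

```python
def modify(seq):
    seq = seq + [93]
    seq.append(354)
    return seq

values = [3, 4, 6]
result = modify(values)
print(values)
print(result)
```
[3, 4, 6]
[3, 4, 6, 93, 354]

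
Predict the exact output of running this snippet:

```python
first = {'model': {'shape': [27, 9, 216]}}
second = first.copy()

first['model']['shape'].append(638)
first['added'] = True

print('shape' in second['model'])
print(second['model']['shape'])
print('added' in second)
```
True
[27, 9, 216, 638]
False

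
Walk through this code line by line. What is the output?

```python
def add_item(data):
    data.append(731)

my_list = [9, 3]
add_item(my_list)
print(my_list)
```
[9, 3, 731]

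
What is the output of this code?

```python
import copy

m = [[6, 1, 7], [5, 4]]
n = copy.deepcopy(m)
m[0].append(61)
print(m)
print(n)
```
[[6, 1, 7, 61], [5, 4]]
[[6, 1, 7], [5, 4]]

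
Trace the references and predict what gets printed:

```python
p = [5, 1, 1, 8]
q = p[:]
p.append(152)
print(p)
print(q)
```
[5, 1, 1, 8, 152]
[5, 1, 1, 8]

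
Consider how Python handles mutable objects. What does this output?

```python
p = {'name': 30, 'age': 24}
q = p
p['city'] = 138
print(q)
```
{'name': 30, 'age': 24, 'city': 138}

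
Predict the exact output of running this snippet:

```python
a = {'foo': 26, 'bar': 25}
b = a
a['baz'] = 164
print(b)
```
{'foo': 26, 'bar': 25, 'baz': 164}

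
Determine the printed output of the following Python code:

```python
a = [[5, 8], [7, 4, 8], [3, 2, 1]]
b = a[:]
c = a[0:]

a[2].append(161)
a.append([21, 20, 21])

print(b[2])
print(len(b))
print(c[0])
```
[3, 2, 1, 161]
3
[5, 8]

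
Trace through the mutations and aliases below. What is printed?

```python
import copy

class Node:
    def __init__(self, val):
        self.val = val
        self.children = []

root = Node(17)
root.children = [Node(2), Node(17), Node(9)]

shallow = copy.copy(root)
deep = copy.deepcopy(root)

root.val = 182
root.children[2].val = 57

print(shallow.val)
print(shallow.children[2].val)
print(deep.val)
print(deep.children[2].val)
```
17
57
17
9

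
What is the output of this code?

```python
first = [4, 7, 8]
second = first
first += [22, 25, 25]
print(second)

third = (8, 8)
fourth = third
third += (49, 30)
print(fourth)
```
[4, 7, 8, 22, 25, 25]
(8, 8)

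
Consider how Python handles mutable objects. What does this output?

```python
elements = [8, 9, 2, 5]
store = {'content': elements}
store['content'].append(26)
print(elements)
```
[8, 9, 2, 5, 26]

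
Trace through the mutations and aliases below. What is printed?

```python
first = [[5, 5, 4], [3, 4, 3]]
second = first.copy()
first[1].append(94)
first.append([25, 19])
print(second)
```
[[5, 5, 4], [3, 4, 3, 94]]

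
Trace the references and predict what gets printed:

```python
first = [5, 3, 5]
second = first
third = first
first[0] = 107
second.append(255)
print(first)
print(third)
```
[107, 3, 5, 255]
[107, 3, 5, 255]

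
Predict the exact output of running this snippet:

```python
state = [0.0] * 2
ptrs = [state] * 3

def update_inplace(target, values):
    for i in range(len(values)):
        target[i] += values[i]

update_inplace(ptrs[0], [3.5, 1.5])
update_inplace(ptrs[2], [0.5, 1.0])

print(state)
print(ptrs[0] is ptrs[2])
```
[4.0, 2.5]
True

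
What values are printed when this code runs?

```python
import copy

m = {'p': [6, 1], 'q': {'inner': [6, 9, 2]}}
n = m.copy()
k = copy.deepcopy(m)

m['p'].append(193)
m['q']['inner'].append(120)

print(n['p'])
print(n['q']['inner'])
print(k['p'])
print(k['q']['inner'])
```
[6, 1, 193]
[6, 9, 2, 120]
[6, 1]
[6, 9, 2]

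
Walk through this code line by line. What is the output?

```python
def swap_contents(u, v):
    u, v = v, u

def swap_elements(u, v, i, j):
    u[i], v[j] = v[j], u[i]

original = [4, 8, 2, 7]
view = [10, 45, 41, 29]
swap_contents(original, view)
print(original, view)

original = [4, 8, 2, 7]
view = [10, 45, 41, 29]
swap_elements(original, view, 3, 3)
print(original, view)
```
[4, 8, 2, 7] [10, 45, 41, 29]
[4, 8, 2, 29] [10, 45, 41, 7]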